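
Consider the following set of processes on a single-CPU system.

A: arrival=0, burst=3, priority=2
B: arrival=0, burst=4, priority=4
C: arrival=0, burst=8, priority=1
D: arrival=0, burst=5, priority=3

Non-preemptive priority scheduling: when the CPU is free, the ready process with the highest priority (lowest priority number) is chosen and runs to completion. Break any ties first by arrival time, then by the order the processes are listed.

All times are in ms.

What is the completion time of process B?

20

Schedule: | C 0-8 | A 8-11 | D 11-16 | B 16-20 |
Completion: A=11  B=20  C=8  D=16
Turnaround (C−A): A=11  B=20  C=8  D=16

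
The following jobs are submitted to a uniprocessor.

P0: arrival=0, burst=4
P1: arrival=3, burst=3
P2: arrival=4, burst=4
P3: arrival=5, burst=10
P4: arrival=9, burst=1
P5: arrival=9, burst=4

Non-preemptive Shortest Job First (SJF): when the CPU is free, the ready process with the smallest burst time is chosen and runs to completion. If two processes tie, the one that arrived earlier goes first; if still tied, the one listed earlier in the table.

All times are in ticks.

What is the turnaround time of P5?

Schedule: | P0 0-4 | P1 4-7 | P2 7-11 | P4 11-12 | P5 12-16 | P3 16-26 |
Completion: P0=4  P1=7  P2=11  P3=26  P4=12  P5=16
Turnaround (C−A): P0=4  P1=4  P2=7  P3=21  P4=3  P5=7
Turnaround(P5) = completion − arrival = 16 − 9 = 7

7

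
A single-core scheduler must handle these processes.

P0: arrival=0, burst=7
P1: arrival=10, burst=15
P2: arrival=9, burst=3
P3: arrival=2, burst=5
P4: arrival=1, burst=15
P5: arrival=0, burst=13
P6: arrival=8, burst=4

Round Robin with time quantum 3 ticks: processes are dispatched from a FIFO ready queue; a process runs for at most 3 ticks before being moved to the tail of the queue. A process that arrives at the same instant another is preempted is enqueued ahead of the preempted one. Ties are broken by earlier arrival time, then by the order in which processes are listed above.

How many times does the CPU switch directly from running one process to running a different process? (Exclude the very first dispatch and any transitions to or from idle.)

Schedule: | P0 0-3 | P5 3-6 | P4 6-9 | P3 9-12 | P0 12-15 | P5 15-18 | P6 18-21 | P2 21-24 | P4 24-27 | P1 27-30 | P3 30-32 | P0 32-33 | P5 33-36 | P6 36-37 | P4 37-40 | P1 40-43 | P5 43-46 | P4 46-49 | P1 49-52 | P5 52-53 | P4 53-56 | P1 56-62 |
Completion: P0=33  P1=62  P2=24  P3=32  P4=56  P5=53  P6=37
Turnaround (C−A): P0=33  P1=52  P2=15  P3=30  P4=55  P5=53  P6=29

21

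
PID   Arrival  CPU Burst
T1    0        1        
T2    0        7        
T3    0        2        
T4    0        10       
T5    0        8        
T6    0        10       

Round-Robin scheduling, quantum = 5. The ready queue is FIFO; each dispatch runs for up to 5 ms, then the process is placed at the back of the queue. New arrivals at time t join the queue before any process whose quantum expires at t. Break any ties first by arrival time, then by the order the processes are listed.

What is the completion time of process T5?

33

Timeline: | T1 0-1 | T2 1-6 | T3 6-8 | T4 8-13 | T5 13-18 | T6 18-23 | T2 23-25 | T4 25-30 | T5 30-33 | T6 33-38 |
Completion: T1=1  T2=25  T3=8  T4=30  T5=33  T6=38
Turnaround (C−A): T1=1  T2=25  T3=8  T4=30  T5=33  T6=38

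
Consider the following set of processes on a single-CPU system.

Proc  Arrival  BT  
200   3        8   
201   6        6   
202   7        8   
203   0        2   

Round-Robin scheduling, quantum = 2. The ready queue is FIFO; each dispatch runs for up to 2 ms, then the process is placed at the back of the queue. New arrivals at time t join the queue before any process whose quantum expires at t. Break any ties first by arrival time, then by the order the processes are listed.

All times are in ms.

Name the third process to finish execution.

201

Gantt: | 203 0-2 | idle 2-3 | 200 3-7 | 201 7-9 | 202 9-11 | 200 11-13 | 201 13-15 | 202 15-17 | 200 17-19 | 201 19-21 | 202 21-25 |
Completion: 200=19  201=21  202=25  203=2
Turnaround (C−A): 200=16  201=15  202=18  203=2
Finish order: 203 → 200 → 201 → 202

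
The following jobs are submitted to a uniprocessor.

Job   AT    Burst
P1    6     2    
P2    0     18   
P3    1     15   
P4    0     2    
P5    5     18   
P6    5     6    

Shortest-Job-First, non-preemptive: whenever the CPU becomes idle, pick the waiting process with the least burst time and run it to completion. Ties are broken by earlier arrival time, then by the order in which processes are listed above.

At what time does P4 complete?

2

Gantt: | P4 0-2 | P3 2-17 | P1 17-19 | P6 19-25 | P2 25-43 | P5 43-61 |
Completion: P1=19  P2=43  P3=17  P4=2  P5=61  P6=25
Turnaround (C−A): P1=13  P2=43  P3=16  P4=2  P5=56  P6=20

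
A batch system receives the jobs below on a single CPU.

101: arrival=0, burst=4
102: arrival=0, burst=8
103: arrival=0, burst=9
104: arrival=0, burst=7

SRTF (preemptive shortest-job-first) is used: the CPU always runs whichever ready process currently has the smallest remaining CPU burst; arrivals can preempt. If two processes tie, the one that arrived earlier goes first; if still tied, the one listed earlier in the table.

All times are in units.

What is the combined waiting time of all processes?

Schedule: | 101 0-4 | 104 4-11 | 102 11-19 | 103 19-28 |
Completion: 101=4  102=19  103=28  104=11
Waiting = turnaround − burst: 101=0, 102=11, 103=19, 104=4
Total waiting = 0 + 11 + 19 + 4 = 34

34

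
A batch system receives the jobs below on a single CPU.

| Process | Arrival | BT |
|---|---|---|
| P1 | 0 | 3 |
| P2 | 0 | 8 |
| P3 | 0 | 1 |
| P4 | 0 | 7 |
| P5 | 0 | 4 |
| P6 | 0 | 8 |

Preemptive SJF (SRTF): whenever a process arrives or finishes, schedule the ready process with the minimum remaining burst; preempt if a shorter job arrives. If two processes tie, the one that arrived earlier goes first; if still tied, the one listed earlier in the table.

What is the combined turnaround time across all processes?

Schedule: | P3 0-1 | P1 1-4 | P5 4-8 | P4 8-15 | P2 15-23 | P6 23-31 |
Completion: P1=4  P2=23  P3=1  P4=15  P5=8  P6=31
Turnaround = completion − arrival: P1=4, P2=23, P3=1, P4=15, P5=8, P6=31
Total turnaround = 4 + 23 + 1 + 15 + 8 + 31 = 82

82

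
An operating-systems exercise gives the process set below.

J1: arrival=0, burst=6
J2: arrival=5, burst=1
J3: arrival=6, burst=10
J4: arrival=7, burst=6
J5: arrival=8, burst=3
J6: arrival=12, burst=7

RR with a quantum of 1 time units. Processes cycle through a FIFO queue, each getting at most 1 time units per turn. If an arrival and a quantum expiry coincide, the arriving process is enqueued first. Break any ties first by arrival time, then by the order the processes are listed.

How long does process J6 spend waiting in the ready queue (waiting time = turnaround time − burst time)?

Schedule: | J1 0-5 | J2 5-6 | J1 6-7 | J3 7-8 | J4 8-9 | J5 9-10 | J3 10-11 | J4 11-12 | J5 12-13 | J3 13-14 | J6 14-15 | J4 15-16 | J5 16-17 | J3 17-18 | J6 18-19 | J4 19-20 | J3 20-21 | J6 21-22 | J4 22-23 | J3 23-24 | J6 24-25 | J4 25-26 | J3 26-27 | J6 27-28 | J3 28-29 | J6 29-30 | J3 30-31 | J6 31-32 | J3 32-33 |
Completion: J1=7  J2=6  J3=33  J4=26  J5=17  J6=32
Turnaround (C−A): J1=7  J2=1  J3=27  J4=19  J5=9  J6=20
Waiting(J6) = turnaround − burst = 20 − 7 = 13

13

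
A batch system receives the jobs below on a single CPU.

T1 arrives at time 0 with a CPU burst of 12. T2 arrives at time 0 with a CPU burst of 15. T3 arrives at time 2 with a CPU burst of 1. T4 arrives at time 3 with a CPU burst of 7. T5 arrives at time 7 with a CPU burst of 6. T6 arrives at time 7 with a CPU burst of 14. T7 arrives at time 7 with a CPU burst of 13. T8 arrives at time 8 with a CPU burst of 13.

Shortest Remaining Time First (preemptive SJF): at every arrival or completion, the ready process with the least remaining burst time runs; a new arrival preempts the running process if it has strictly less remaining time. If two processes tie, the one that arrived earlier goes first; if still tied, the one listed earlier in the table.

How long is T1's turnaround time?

Timeline: | T1 0-2 | T3 2-3 | T4 3-10 | T5 10-16 | T1 16-26 | T7 26-39 | T8 39-52 | T6 52-66 | T2 66-81 |
Completion: T1=26  T2=81  T3=3  T4=10  T5=16  T6=66  T7=39  T8=52
Turnaround (C−A): T1=26  T2=81  T3=1  T4=7  T5=9  T6=59  T7=32  T8=44
Turnaround(T1) = completion − arrival = 26 − 0 = 26

26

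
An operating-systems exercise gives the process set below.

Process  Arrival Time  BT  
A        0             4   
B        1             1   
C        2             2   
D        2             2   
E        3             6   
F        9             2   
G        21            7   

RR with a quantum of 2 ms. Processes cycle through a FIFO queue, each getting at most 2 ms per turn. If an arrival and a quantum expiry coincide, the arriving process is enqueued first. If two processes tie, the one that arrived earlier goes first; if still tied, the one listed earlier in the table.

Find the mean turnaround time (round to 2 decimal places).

Gantt: | A 0-2 | B 2-3 | C 3-5 | D 5-7 | A 7-9 | E 9-11 | F 11-13 | E 13-17 | idle 17-21 | G 21-28 |
Completion: A=9  B=3  C=5  D=7  E=17  F=13  G=28
Turnaround (C−A): A=9  B=2  C=3  D=5  E=14  F=4  G=7
Turnaround times: A=9, B=2, C=3, D=5, E=14, F=4, G=7
Average turnaround = (9+2+3+5+14+4+7) / 7 = 44/7 = 6.29

6.29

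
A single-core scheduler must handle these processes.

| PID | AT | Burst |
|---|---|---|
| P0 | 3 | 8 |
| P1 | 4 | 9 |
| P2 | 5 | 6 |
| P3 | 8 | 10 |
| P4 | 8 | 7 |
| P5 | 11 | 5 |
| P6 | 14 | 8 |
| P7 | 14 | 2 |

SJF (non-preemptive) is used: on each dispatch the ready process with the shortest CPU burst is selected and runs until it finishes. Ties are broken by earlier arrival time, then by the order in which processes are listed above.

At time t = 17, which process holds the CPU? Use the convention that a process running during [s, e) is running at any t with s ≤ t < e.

P7

Gantt: | idle 0-3 | P0 3-11 | P5 11-16 | P7 16-18 | P2 18-24 | P4 24-31 | P6 31-39 | P1 39-48 | P3 48-58 |
Completion: P0=11  P1=48  P2=24  P3=58  P4=31  P5=16  P6=39  P7=18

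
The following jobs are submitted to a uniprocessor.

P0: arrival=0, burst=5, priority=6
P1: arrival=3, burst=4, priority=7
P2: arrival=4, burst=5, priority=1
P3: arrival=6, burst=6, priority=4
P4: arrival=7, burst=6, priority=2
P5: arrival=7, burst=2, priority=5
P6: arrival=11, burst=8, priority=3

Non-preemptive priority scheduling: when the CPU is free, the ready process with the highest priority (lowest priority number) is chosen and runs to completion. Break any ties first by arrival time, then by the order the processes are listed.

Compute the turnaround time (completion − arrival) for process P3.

Schedule: | P0 0-5 | P2 5-10 | P4 10-16 | P6 16-24 | P3 24-30 | P5 30-32 | P1 32-36 |
Completion: P0=5  P1=36  P2=10  P3=30  P4=16  P5=32  P6=24
Turnaround(P3) = completion − arrival = 30 − 6 = 24

24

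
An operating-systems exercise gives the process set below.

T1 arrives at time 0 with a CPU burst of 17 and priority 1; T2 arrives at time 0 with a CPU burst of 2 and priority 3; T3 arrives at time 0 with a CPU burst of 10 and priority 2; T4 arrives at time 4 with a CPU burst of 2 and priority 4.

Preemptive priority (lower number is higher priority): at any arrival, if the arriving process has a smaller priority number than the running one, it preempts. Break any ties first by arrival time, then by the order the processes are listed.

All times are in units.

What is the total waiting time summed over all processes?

Schedule: | T1 0-17 | T3 17-27 | T2 27-29 | T4 29-31 |
Completion: T1=17  T2=29  T3=27  T4=31
Waiting = turnaround − burst: T1=0, T2=27, T3=17, T4=25
Total waiting = 0 + 27 + 17 + 25 = 69

69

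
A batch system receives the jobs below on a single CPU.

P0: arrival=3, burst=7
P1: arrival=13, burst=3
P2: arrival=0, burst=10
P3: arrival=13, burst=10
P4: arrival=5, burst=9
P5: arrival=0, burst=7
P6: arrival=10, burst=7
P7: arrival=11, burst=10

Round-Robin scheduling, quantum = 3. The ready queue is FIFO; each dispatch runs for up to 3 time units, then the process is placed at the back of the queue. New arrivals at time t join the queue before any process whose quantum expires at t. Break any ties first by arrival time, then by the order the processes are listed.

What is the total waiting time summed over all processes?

278

Schedule: | P2 0-3 | P5 3-6 | P0 6-9 | P2 9-12 | P4 12-15 | P5 15-18 | P0 18-21 | P6 21-24 | P7 24-27 | P2 27-30 | P1 30-33 | P3 33-36 | P4 36-39 | P5 39-40 | P0 40-41 | P6 41-44 | P7 44-47 | P2 47-48 | P3 48-51 | P4 51-54 | P6 54-55 | P7 55-58 | P3 58-61 | P7 61-62 | P3 62-63 |
Completion: P0=41  P1=33  P2=48  P3=63  P4=54  P5=40  P6=55  P7=62
Turnaround (C−A): P0=38  P1=20  P2=48  P3=50  P4=49  P5=40  P6=45  P7=51
Waiting = turnaround − burst: P0=31, P1=17, P2=38, P3=40, P4=40, P5=33, P6=38, P7=41
Total waiting = 31 + 17 + 38 + 40 + 40 + 33 + 38 + 41 = 278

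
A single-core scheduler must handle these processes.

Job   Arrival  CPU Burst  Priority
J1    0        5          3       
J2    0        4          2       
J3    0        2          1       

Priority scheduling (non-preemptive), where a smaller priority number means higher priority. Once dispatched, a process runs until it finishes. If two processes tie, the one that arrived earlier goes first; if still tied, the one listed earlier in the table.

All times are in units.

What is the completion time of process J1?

11

Gantt: | J3 0-2 | J2 2-6 | J1 6-11 |
Completion: J1=11  J2=6  J3=2
Turnaround (C−A): J1=11  J2=6  J3=2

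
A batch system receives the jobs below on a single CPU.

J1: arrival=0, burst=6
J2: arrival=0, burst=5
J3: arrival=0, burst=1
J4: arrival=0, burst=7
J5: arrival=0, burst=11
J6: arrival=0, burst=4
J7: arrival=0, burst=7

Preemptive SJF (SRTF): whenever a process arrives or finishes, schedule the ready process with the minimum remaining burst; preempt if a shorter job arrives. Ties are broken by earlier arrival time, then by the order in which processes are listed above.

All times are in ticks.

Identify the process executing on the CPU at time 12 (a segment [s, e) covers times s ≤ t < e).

Gantt: | J3 0-1 | J6 1-5 | J2 5-10 | J1 10-16 | J4 16-23 | J7 23-30 | J5 30-41 |
Completion: J1=16  J2=10  J3=1  J4=23  J5=41  J6=5  J7=30
Turnaround (C−A): J1=16  J2=10  J3=1  J4=23  J5=41  J6=5  J7=30

J1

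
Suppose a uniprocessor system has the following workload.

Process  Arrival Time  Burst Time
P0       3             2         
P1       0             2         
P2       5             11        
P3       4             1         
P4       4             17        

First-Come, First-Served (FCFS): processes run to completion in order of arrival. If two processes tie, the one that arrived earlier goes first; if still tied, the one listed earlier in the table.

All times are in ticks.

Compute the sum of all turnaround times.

54

Schedule: | P1 0-2 | idle 2-3 | P0 3-5 | P3 5-6 | P4 6-23 | P2 23-34 |
Completion: P0=5  P1=2  P2=34  P3=6  P4=23
Turnaround = completion − arrival: P0=2, P1=2, P2=29, P3=2, P4=19
Total turnaround = 2 + 2 + 29 + 2 + 19 = 54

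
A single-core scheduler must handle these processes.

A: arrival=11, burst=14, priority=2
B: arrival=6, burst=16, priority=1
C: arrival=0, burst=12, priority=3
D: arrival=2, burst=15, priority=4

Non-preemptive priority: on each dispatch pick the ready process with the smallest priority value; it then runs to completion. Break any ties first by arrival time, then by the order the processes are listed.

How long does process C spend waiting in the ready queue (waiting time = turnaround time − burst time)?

0

Timeline: | C 0-12 | B 12-28 | A 28-42 | D 42-57 |
Completion: A=42  B=28  C=12  D=57
Turnaround (C−A): A=31  B=22  C=12  D=55
Waiting(C) = turnaround − burst = 12 − 12 = 0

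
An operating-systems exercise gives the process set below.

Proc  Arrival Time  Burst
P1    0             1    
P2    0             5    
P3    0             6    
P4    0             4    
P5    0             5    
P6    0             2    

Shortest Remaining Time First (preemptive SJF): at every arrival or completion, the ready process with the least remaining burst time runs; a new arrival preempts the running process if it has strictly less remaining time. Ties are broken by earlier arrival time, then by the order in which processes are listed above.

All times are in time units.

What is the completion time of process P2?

Timeline: | P1 0-1 | P6 1-3 | P4 3-7 | P2 7-12 | P5 12-17 | P3 17-23 |
Completion: P1=1  P2=12  P3=23  P4=7  P5=17  P6=3

12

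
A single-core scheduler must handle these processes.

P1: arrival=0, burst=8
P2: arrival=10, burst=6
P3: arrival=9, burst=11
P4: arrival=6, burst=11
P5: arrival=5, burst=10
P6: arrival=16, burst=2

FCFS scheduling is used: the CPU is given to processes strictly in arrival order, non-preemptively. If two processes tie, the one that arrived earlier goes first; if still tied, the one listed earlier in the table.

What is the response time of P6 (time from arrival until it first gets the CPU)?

30

Gantt: | P1 0-8 | P5 8-18 | P4 18-29 | P3 29-40 | P2 40-46 | P6 46-48 |
Completion: P1=8  P2=46  P3=40  P4=29  P5=18  P6=48
Turnaround (C−A): P1=8  P2=36  P3=31  P4=23  P5=13  P6=32
Response(P6) = first start − arrival = 46 − 16 = 30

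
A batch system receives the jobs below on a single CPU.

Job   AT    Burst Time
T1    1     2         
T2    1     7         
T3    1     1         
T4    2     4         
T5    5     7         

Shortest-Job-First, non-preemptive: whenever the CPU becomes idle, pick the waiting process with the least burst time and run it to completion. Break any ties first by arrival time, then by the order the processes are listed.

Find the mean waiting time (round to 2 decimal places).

4.00

Gantt: | idle 0-1 | T3 1-2 | T1 2-4 | T4 4-8 | T2 8-15 | T5 15-22 |
Completion: T1=4  T2=15  T3=2  T4=8  T5=22
Turnaround (C−A): T1=3  T2=14  T3=1  T4=6  T5=17
Waiting times: T1=1, T2=7, T3=0, T4=2, T5=10
Average waiting = (1+7+0+2+10) / 5 = 20/5 = 4.00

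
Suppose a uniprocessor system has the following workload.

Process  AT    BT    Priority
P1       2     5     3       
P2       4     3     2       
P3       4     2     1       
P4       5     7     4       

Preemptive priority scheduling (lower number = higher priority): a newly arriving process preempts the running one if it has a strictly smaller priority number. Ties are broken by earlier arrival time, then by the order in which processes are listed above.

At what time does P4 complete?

19

Schedule: | idle 0-2 | P1 2-4 | P3 4-6 | P2 6-9 | P1 9-12 | P4 12-19 |
Completion: P1=12  P2=9  P3=6  P4=19
Turnaround (C−A): P1=10  P2=5  P3=2  P4=14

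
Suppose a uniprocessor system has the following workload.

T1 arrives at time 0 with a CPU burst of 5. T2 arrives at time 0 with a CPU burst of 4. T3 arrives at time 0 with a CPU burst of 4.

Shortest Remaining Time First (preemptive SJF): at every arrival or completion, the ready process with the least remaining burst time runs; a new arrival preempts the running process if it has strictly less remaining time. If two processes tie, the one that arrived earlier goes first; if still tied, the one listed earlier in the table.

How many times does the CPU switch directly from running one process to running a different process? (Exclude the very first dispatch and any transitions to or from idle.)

2

Gantt: | T2 0-4 | T3 4-8 | T1 8-13 |
Completion: T1=13  T2=4  T3=8
Turnaround (C−A): T1=13  T2=4  T3=8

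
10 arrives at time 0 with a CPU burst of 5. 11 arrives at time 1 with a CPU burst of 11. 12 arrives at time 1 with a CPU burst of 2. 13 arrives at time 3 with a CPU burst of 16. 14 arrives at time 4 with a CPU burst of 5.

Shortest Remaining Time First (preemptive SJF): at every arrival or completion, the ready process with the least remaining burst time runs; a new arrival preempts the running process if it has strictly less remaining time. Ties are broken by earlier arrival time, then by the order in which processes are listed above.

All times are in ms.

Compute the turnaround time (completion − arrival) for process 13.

Schedule: | 10 0-1 | 12 1-3 | 10 3-7 | 14 7-12 | 11 12-23 | 13 23-39 |
Completion: 10=7  11=23  12=3  13=39  14=12
Turnaround (C−A): 10=7  11=22  12=2  13=36  14=8
Turnaround(13) = completion − arrival = 39 − 3 = 36

36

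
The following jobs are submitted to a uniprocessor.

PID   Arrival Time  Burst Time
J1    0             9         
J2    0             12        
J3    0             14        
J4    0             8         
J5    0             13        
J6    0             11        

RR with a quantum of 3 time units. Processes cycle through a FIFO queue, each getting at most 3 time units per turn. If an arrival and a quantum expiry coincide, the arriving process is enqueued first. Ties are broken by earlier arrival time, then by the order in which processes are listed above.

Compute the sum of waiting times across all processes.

Timeline: | J1 0-3 | J2 3-6 | J3 6-9 | J4 9-12 | J5 12-15 | J6 15-18 | J1 18-21 | J2 21-24 | J3 24-27 | J4 27-30 | J5 30-33 | J6 33-36 | J1 36-39 | J2 39-42 | J3 42-45 | J4 45-47 | J5 47-50 | J6 50-53 | J2 53-56 | J3 56-59 | J5 59-62 | J6 62-64 | J3 64-66 | J5 66-67 |
Completion: J1=39  J2=56  J3=66  J4=47  J5=67  J6=64
Waiting = turnaround − burst: J1=30, J2=44, J3=52, J4=39, J5=54, J6=53
Total waiting = 30 + 44 + 52 + 39 + 54 + 53 = 272

272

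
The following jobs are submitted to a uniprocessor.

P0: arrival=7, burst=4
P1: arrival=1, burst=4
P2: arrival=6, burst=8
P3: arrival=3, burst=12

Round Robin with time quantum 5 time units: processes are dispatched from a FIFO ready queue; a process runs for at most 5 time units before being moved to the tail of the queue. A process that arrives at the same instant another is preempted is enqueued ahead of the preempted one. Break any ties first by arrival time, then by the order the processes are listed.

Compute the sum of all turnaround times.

63

Timeline: | idle 0-1 | P1 1-5 | P3 5-10 | P2 10-15 | P0 15-19 | P3 19-24 | P2 24-27 | P3 27-29 |
Completion: P0=19  P1=5  P2=27  P3=29
Turnaround = completion − arrival: P0=12, P1=4, P2=21, P3=26
Total turnaround = 12 + 4 + 21 + 26 = 63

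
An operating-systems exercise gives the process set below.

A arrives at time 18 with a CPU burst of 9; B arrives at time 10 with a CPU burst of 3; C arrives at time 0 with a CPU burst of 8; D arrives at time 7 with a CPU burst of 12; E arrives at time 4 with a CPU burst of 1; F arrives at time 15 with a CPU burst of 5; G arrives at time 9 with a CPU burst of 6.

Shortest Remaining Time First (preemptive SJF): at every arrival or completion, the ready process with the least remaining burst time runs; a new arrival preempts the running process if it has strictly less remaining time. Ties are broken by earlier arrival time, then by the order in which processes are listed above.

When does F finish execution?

Timeline: | C 0-4 | E 4-5 | C 5-9 | G 9-10 | B 10-13 | G 13-18 | F 18-23 | A 23-32 | D 32-44 |
Completion: A=32  B=13  C=9  D=44  E=5  F=23  G=18
Turnaround (C−A): A=14  B=3  C=9  D=37  E=1  F=8  G=9

23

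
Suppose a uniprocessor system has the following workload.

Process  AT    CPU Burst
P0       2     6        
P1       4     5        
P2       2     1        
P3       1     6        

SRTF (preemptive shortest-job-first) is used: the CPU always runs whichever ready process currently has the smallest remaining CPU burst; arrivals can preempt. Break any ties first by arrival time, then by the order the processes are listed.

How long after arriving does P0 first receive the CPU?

Schedule: | idle 0-1 | P3 1-2 | P2 2-3 | P3 3-8 | P1 8-13 | P0 13-19 |
Completion: P0=19  P1=13  P2=3  P3=8
Turnaround (C−A): P0=17  P1=9  P2=1  P3=7
Response(P0) = first start − arrival = 13 − 2 = 11

11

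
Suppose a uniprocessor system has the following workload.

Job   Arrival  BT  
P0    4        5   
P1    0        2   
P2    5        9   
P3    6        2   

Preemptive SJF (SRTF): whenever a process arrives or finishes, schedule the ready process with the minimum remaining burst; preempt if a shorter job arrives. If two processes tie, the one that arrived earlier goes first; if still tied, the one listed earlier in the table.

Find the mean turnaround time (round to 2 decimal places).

6.50

Timeline: | P1 0-2 | idle 2-4 | P0 4-6 | P3 6-8 | P0 8-11 | P2 11-20 |
Completion: P0=11  P1=2  P2=20  P3=8
Turnaround times: P0=7, P1=2, P2=15, P3=2
Average turnaround = (7+2+15+2) / 4 = 26/4 = 6.50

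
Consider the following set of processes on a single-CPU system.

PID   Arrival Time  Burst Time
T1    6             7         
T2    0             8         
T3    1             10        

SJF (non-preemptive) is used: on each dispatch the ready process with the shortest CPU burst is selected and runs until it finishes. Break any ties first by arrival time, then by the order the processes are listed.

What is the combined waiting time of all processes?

Schedule: | T2 0-8 | T1 8-15 | T3 15-25 |
Completion: T1=15  T2=8  T3=25
Waiting = turnaround − burst: T1=2, T2=0, T3=14
Total waiting = 2 + 0 + 14 = 16

16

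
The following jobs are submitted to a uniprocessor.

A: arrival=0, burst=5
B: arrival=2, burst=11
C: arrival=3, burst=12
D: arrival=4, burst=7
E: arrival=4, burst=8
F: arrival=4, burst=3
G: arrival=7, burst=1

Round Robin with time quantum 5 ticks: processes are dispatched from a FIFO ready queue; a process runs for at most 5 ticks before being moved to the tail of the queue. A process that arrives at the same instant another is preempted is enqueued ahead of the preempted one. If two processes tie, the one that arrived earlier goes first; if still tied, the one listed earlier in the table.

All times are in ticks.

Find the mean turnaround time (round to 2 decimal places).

Timeline: | A 0-5 | B 5-10 | C 10-15 | D 15-20 | E 20-25 | F 25-28 | G 28-29 | B 29-34 | C 34-39 | D 39-41 | E 41-44 | B 44-45 | C 45-47 |
Completion: A=5  B=45  C=47  D=41  E=44  F=28  G=29
Turnaround (C−A): A=5  B=43  C=44  D=37  E=40  F=24  G=22
Turnaround times: A=5, B=43, C=44, D=37, E=40, F=24, G=22
Average turnaround = (5+43+44+37+40+24+22) / 7 = 215/7 = 30.71

30.71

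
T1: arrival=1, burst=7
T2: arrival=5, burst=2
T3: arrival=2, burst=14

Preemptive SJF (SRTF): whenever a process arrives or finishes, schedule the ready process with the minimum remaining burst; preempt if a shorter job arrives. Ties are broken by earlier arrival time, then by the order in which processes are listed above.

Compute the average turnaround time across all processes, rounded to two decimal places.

11.00

Schedule: | idle 0-1 | T1 1-5 | T2 5-7 | T1 7-10 | T3 10-24 |
Completion: T1=10  T2=7  T3=24
Turnaround (C−A): T1=9  T2=2  T3=22
Turnaround times: T1=9, T2=2, T3=22
Average turnaround = (9+2+22) / 3 = 33/3 = 11.00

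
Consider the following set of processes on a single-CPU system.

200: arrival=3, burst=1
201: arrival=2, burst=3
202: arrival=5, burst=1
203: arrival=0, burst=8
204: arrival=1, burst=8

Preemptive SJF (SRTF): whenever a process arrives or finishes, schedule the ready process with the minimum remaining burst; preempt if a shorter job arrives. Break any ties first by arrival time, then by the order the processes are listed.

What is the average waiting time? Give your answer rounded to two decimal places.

Gantt: | 203 0-2 | 201 2-3 | 200 3-4 | 201 4-6 | 202 6-7 | 203 7-13 | 204 13-21 |
Completion: 200=4  201=6  202=7  203=13  204=21
Turnaround (C−A): 200=1  201=4  202=2  203=13  204=20
Waiting times: 200=0, 201=1, 202=1, 203=5, 204=12
Average waiting = (0+1+1+5+12) / 5 = 19/5 = 3.80

3.80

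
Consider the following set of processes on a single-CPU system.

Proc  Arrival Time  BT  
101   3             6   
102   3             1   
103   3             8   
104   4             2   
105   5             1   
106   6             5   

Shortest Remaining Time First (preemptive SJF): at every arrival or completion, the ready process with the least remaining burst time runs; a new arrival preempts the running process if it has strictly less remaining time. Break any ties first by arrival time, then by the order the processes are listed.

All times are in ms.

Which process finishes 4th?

Gantt: | idle 0-3 | 102 3-4 | 104 4-6 | 105 6-7 | 106 7-12 | 101 12-18 | 103 18-26 |
Completion: 101=18  102=4  103=26  104=6  105=7  106=12
Finish order: 102 → 104 → 105 → 106 → 101 → 103

106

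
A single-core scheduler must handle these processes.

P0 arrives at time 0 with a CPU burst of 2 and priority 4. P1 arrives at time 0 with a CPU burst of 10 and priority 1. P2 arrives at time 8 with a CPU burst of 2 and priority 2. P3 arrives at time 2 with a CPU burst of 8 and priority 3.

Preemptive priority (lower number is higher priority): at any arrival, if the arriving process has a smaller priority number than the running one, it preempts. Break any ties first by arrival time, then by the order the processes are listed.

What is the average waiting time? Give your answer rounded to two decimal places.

Gantt: | P1 0-10 | P2 10-12 | P3 12-20 | P0 20-22 |
Completion: P0=22  P1=10  P2=12  P3=20
Turnaround (C−A): P0=22  P1=10  P2=4  P3=18
Waiting times: P0=20, P1=0, P2=2, P3=10
Average waiting = (20+0+2+10) / 4 = 32/4 = 8.00

8.00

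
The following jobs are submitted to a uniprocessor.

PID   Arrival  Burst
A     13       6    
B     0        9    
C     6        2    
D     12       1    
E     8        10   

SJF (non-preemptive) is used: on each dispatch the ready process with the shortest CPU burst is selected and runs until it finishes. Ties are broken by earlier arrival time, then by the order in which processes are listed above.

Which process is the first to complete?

B

Schedule: | B 0-9 | C 9-11 | E 11-21 | D 21-22 | A 22-28 |
Completion: A=28  B=9  C=11  D=22  E=21
Turnaround (C−A): A=15  B=9  C=5  D=10  E=13
Finish order: B → C → E → D → A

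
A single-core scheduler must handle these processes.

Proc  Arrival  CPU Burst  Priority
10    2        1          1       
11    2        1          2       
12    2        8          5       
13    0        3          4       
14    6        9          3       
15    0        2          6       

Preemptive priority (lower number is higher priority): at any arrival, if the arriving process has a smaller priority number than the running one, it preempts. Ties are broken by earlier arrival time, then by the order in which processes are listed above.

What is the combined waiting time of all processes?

Gantt: | 13 0-2 | 10 2-3 | 11 3-4 | 13 4-5 | 12 5-6 | 14 6-15 | 12 15-22 | 15 22-24 |
Completion: 10=3  11=4  12=22  13=5  14=15  15=24
Turnaround (C−A): 10=1  11=2  12=20  13=5  14=9  15=24
Waiting = turnaround − burst: 10=0, 11=1, 12=12, 13=2, 14=0, 15=22
Total waiting = 0 + 1 + 12 + 2 + 0 + 22 = 37

37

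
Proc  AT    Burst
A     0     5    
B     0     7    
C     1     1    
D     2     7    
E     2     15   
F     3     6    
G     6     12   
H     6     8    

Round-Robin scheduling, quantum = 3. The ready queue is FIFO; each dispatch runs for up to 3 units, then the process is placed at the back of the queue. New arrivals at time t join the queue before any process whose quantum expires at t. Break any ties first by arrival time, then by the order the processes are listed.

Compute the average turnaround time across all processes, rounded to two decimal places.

Timeline: | A 0-3 | B 3-6 | C 6-7 | D 7-10 | E 10-13 | F 13-16 | A 16-18 | G 18-21 | H 21-24 | B 24-27 | D 27-30 | E 30-33 | F 33-36 | G 36-39 | H 39-42 | B 42-43 | D 43-44 | E 44-47 | G 47-50 | H 50-52 | E 52-55 | G 55-58 | E 58-61 |
Completion: A=18  B=43  C=7  D=44  E=61  F=36  G=58  H=52
Turnaround (C−A): A=18  B=43  C=6  D=42  E=59  F=33  G=52  H=46
Turnaround times: A=18, B=43, C=6, D=42, E=59, F=33, G=52, H=46
Average turnaround = (18+43+6+42+59+33+52+46) / 8 = 299/8 = 37.38

37.38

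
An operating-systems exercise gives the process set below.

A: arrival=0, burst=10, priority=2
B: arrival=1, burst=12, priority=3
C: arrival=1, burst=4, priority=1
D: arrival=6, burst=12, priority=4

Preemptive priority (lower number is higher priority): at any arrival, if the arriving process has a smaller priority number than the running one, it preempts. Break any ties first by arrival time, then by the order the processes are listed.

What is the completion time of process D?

38

Gantt: | A 0-1 | C 1-5 | A 5-14 | B 14-26 | D 26-38 |
Completion: A=14  B=26  C=5  D=38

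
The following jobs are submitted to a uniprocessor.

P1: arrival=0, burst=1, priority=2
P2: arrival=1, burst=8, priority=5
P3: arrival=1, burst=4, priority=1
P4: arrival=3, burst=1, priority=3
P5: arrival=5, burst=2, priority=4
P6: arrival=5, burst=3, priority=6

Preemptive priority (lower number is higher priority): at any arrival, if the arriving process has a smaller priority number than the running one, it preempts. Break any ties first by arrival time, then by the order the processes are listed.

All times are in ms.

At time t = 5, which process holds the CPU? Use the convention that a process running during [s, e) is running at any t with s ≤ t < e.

Gantt: | P1 0-1 | P3 1-5 | P4 5-6 | P5 6-8 | P2 8-16 | P6 16-19 |
Completion: P1=1  P2=16  P3=5  P4=6  P5=8  P6=19
Turnaround (C−A): P1=1  P2=15  P3=4  P4=3  P5=3  P6=14

P4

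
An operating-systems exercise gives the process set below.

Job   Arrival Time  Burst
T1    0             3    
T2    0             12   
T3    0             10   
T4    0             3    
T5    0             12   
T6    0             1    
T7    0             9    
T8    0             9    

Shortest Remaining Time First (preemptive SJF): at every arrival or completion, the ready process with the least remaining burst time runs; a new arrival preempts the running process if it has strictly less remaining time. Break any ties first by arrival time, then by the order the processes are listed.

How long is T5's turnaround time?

59

Timeline: | T6 0-1 | T1 1-4 | T4 4-7 | T7 7-16 | T8 16-25 | T3 25-35 | T2 35-47 | T5 47-59 |
Completion: T1=4  T2=47  T3=35  T4=7  T5=59  T6=1  T7=16  T8=25
Turnaround (C−A): T1=4  T2=47  T3=35  T4=7  T5=59  T6=1  T7=16  T8=25
Turnaround(T5) = completion − arrival = 59 − 0 = 59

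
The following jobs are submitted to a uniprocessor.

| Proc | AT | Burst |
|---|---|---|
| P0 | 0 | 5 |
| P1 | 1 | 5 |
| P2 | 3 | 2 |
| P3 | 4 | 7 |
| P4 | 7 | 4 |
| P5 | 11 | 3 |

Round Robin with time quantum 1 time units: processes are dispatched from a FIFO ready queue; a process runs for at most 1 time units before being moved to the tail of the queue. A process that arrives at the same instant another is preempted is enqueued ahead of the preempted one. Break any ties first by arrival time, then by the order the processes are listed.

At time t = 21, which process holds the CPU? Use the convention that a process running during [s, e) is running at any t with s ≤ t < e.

P5

Timeline: | P0 0-1 | P1 1-2 | P0 2-3 | P1 3-4 | P2 4-5 | P0 5-6 | P3 6-7 | P1 7-8 | P2 8-9 | P0 9-10 | P4 10-11 | P3 11-12 | P1 12-13 | P0 13-14 | P5 14-15 | P4 15-16 | P3 16-17 | P1 17-18 | P5 18-19 | P4 19-20 | P3 20-21 | P5 21-22 | P4 22-23 | P3 23-26 |
Completion: P0=14  P1=18  P2=9  P3=26  P4=23  P5=22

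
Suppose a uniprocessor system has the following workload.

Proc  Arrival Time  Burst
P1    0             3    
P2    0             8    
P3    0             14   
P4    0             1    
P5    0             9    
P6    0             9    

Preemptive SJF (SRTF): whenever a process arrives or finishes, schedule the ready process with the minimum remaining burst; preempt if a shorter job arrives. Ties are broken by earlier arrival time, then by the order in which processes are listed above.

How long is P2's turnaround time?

Gantt: | P4 0-1 | P1 1-4 | P2 4-12 | P5 12-21 | P6 21-30 | P3 30-44 |
Completion: P1=4  P2=12  P3=44  P4=1  P5=21  P6=30
Turnaround (C−A): P1=4  P2=12  P3=44  P4=1  P5=21  P6=30
Turnaround(P2) = completion − arrival = 12 − 0 = 12

12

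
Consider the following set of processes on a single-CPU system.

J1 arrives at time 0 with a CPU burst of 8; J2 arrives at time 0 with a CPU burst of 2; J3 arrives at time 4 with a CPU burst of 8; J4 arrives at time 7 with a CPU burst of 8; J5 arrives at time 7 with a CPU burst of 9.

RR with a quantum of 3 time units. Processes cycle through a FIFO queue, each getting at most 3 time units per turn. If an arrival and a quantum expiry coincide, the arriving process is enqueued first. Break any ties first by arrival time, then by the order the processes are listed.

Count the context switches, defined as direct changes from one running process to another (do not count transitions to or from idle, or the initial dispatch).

12

Timeline: | J1 0-3 | J2 3-5 | J1 5-8 | J3 8-11 | J4 11-14 | J5 14-17 | J1 17-19 | J3 19-22 | J4 22-25 | J5 25-28 | J3 28-30 | J4 30-32 | J5 32-35 |
Completion: J1=19  J2=5  J3=30  J4=32  J5=35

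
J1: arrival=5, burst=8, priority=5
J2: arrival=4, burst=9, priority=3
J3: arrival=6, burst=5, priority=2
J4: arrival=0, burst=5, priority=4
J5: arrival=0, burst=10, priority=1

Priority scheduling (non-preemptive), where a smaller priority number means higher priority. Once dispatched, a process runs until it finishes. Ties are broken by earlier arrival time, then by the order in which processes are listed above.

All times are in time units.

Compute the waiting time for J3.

Gantt: | J5 0-10 | J3 10-15 | J2 15-24 | J4 24-29 | J1 29-37 |
Completion: J1=37  J2=24  J3=15  J4=29  J5=10
Turnaround (C−A): J1=32  J2=20  J3=9  J4=29  J5=10
Waiting(J3) = turnaround − burst = 9 − 5 = 4

4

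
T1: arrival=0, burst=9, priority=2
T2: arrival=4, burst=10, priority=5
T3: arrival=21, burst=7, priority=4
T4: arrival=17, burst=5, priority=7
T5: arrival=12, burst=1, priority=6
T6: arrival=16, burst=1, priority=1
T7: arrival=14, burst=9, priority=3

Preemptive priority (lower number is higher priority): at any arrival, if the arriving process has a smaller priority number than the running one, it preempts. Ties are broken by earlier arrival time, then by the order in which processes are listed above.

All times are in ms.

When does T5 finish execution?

37

Gantt: | T1 0-9 | T2 9-14 | T7 14-16 | T6 16-17 | T7 17-24 | T3 24-31 | T2 31-36 | T5 36-37 | T4 37-42 |
Completion: T1=9  T2=36  T3=31  T4=42  T5=37  T6=17  T7=24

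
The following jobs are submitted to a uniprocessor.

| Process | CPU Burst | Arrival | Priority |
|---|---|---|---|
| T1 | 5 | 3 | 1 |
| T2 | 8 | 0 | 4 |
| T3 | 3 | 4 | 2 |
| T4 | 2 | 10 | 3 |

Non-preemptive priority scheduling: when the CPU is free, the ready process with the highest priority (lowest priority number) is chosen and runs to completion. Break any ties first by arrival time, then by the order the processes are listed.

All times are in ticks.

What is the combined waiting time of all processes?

Timeline: | T2 0-8 | T1 8-13 | T3 13-16 | T4 16-18 |
Completion: T1=13  T2=8  T3=16  T4=18
Turnaround (C−A): T1=10  T2=8  T3=12  T4=8
Waiting = turnaround − burst: T1=5, T2=0, T3=9, T4=6
Total waiting = 5 + 0 + 9 + 6 = 20

20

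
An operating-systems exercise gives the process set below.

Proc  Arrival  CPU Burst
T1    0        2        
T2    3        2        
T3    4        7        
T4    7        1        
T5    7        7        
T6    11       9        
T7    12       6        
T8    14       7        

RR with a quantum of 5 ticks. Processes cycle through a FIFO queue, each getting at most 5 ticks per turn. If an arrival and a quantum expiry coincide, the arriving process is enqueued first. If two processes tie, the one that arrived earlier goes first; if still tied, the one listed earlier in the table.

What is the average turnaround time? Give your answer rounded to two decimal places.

16.75

Schedule: | T1 0-2 | idle 2-3 | T2 3-5 | T3 5-10 | T4 10-11 | T5 11-16 | T3 16-18 | T6 18-23 | T7 23-28 | T8 28-33 | T5 33-35 | T6 35-39 | T7 39-40 | T8 40-42 |
Completion: T1=2  T2=5  T3=18  T4=11  T5=35  T6=39  T7=40  T8=42
Turnaround (C−A): T1=2  T2=2  T3=14  T4=4  T5=28  T6=28  T7=28  T8=28
Turnaround times: T1=2, T2=2, T3=14, T4=4, T5=28, T6=28, T7=28, T8=28
Average turnaround = (2+2+14+4+28+28+28+28) / 8 = 134/8 = 16.75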